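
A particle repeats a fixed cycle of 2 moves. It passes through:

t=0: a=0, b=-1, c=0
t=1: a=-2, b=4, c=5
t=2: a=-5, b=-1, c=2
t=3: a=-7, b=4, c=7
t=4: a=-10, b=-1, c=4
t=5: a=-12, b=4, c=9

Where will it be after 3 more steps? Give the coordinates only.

Differencing gives (-2, +5, +5), (-3, -5, -3), (-2, +5, +5), (-3, -5, -3), (-2, +5, +5). This is the pattern (-2, +5, +5), (-3, -5, -3) repeated.
step 6: apply (-3, -5, -3) → a=-15, b=-1, c=6
step 7: apply (-2, +5, +5) → a=-17, b=4, c=11
step 8: apply (-3, -5, -3) → a=-20, b=-1, c=8

a=-20, b=-1, c=8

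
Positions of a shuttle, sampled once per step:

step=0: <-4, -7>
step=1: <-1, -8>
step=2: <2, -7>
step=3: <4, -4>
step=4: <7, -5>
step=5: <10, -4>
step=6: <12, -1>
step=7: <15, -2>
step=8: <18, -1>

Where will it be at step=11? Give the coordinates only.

<26, 2>

The moves between consecutive positions are <+3, -1>, <+3, +1>, <+2, +3>, <+3, -1>, <+3, +1>, <+2, +3>, <+3, -1>, <+3, +1>; they repeat the 3-cycle [<+3, -1>, <+3, +1>, <+2, +3>].
step 9: apply <+2, +3> → <20, 2>
step 10: apply <+3, -1> → <23, 1>
step 11: apply <+3, +1> → <26, 2>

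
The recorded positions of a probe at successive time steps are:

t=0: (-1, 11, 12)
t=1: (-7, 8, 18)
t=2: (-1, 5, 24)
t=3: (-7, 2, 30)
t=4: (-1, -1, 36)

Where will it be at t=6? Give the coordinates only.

The first coordinate repeats the cycle [-1, -7] with period 2; step 6 mod 2 = 0, giving -1.
The second coordinate changes by -3 each step, so at step 6 it is 11 + 6·(-3) = -7.
The third coordinate changes by +6 each step, so at step 6 it is 12 + 6·(6) = 48.

(-1, -7, 48)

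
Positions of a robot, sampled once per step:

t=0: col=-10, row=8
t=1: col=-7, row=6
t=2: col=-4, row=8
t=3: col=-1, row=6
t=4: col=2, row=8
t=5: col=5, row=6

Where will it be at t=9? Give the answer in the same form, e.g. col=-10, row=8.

col=17, row=6

Col: linear, +3 per step → 17 at step 9.
Row: cycles through 8, 6 every 2 steps. Step 9 lands at position 1 of the cycle → 6.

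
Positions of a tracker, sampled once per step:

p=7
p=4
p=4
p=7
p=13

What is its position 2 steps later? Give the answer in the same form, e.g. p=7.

Successive displacements: -3, +0, +3, +6 — each changes by +3.
step 5: 13 + 9 → p=22
step 6: 22 + 12 → p=34

p=34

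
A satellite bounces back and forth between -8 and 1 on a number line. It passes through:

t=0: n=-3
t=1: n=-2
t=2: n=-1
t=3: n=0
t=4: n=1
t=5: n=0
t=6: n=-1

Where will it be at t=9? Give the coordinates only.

n=-4

The value travels 1 per step and bounces off the walls at -8 and 1.
  step 7: -1 → -2
  step 8: -2 → -3
  step 9: -3 → -4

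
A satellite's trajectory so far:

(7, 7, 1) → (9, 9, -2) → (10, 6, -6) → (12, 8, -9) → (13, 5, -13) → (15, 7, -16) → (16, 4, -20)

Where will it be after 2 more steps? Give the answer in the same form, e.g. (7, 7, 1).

Step-to-step displacements: (+2, +2, -3), (+1, -3, -4), (+2, +2, -3), (+1, -3, -4), (+2, +2, -3), (+1, -3, -4) — a repeating cycle of length 2.
step 7: apply (+2, +2, -3) → (18, 6, -23)
step 8: apply (+1, -3, -4) → (19, 3, -27)

(19, 3, -27)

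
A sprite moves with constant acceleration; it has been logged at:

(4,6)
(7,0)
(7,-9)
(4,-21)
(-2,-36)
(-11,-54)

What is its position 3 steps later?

Taking differences between consecutive positions: (+3,-6), (+0,-9), (-3,-12), (-6,-15), (-9,-18). These grow by (-3,-3) each step.
step 6: (-11,-54) + (-12,-21) → (-23,-75)
step 7: (-23,-75) + (-15,-24) → (-38,-99)
step 8: (-38,-99) + (-18,-27) → (-56,-126)

(-56,-126)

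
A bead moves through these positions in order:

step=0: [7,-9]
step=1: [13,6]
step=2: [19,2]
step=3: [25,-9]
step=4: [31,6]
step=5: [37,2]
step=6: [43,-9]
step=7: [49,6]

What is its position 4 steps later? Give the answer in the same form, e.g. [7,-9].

[73,2]

The first coordinate changes by +6 each step, so at step 11 it is 7 + 11·(6) = 73.
The second coordinate repeats the cycle [-9, 6, 2] with period 3; step 11 mod 3 = 2, giving 2.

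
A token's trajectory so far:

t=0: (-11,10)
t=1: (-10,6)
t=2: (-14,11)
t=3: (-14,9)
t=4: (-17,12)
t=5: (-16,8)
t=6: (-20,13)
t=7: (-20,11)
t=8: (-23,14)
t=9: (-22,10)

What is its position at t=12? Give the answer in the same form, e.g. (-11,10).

The moves between consecutive positions are (+1,-4), (-4,+5), (+0,-2), (-3,+3), (+1,-4), (-4,+5), (+0,-2), (-3,+3), (+1,-4); they repeat the 4-cycle [(+1,-4), (-4,+5), (+0,-2), (-3,+3)].
step 10: apply (-4,+5) → (-26,15)
step 11: apply (+0,-2) → (-26,13)
step 12: apply (-3,+3) → (-29,16)

(-29,16)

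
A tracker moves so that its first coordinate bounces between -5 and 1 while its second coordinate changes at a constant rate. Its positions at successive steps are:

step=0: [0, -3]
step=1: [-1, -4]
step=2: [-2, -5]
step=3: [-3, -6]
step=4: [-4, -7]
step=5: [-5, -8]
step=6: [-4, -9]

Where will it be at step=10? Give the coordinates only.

The first coordinate reflects between -5 and 1, moving 1 per step.
  step 7: -4 → -3
  step 8: -3 → -2
  step 9: -2 → -1
  step 10: -1 → 0
The second coordinate changes by -1 each step: at step 10 it is -13.

[0, -13]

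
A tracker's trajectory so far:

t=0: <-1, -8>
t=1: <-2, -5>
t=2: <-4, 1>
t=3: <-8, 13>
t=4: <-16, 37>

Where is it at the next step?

<-32, 85>

The jumps are <-1, +3>, <-2, +6>, <-4, +12>, <-8, +24> — a geometric progression with ratio 2.
step 5: <-16, 37> + <-16, +48> → <-32, 85>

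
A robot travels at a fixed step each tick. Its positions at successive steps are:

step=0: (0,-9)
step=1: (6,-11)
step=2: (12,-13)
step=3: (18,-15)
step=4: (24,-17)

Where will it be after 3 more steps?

Constant displacement of (+6,-2) per step.
step 5: (24,-17) + (+6,-2) → (30,-19)
step 6: (30,-19) + (+6,-2) → (36,-21)
step 7: (36,-21) + (+6,-2) → (42,-23)

(42,-23)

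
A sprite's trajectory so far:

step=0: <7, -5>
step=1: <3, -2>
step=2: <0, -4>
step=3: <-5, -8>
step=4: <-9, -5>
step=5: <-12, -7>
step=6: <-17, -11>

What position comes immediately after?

Differencing gives <-4, +3>, <-3, -2>, <-5, -4>, <-4, +3>, <-3, -2>, <-5, -4>. This is the pattern <-4, +3>, <-3, -2>, <-5, -4> repeated.
step 7: apply <-4, +3> → <-21, -8>

<-21, -8>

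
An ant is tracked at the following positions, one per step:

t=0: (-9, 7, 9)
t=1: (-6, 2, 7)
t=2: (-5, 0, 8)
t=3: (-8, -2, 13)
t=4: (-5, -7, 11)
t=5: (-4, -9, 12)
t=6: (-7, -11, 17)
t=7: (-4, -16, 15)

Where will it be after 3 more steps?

Differencing gives (+3, -5, -2), (+1, -2, +1), (-3, -2, +5), (+3, -5, -2), (+1, -2, +1), (-3, -2, +5), (+3, -5, -2). This is the pattern (+3, -5, -2), (+1, -2, +1), (-3, -2, +5) repeated.
step 8: apply (+1, -2, +1) → (-3, -18, 16)
step 9: apply (-3, -2, +5) → (-6, -20, 21)
step 10: apply (+3, -5, -2) → (-3, -25, 19)

(-3, -25, 19)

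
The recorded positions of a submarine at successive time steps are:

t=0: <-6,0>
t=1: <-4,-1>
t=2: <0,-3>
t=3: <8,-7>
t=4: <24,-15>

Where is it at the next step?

The jumps are <+2,-1>, <+4,-2>, <+8,-4>, <+16,-8> — a geometric progression with ratio 2.
step 5: <24,-15> + <+32,-16> → <56,-31>

<56,-31>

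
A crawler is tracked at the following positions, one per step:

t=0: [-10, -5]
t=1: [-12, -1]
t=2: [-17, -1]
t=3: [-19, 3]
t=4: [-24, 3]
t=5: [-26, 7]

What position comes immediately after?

[-31, 7]

The moves between consecutive positions are [-2, +4], [-5, +0], [-2, +4], [-5, +0], [-2, +4]; they repeat the 2-cycle [[-2, +4], [-5, +0]].
step 6: apply [-5, +0] → [-31, 7]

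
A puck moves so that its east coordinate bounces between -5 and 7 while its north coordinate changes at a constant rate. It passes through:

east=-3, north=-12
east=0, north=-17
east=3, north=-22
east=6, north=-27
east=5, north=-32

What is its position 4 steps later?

The east coordinate reflects between -5 and 7, moving 3 per step.
  step 5: 5 → 2
  step 6: 2 → -1
  step 7: -1 → -4
  step 8: -4 → -3
The north coordinate changes by -5 each step: at step 8 it is -52.

east=-3, north=-52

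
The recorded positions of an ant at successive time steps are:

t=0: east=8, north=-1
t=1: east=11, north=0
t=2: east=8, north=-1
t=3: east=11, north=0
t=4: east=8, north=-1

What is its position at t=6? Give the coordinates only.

east=8, north=-1

The jumps are (+3, +1), (-3, -1), (+3, +1), (-3, -1) — a geometric progression with ratio -1.
step 5: east=8, north=-1 + (+3, +1) → east=11, north=0
step 6: east=11, north=0 + (-3, -1) → east=8, north=-1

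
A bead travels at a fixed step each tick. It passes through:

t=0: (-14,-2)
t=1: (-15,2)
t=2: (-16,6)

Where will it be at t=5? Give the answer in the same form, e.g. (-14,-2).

Each step adds (-1,+4) to the position.
step 3: (-16,6) + (-1,+4) → (-17,10)
step 4: (-17,10) + (-1,+4) → (-18,14)
step 5: (-18,14) + (-1,+4) → (-19,18)

(-19,18)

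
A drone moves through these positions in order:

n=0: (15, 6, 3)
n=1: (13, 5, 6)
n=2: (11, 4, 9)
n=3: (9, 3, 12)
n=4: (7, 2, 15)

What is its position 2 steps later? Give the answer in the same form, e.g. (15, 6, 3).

(3, 0, 21)

The position changes by (-2, -1, +3) every step.
step 5: (7, 2, 15) + (-2, -1, +3) → (5, 1, 18)
step 6: (5, 1, 18) + (-2, -1, +3) → (3, 0, 21)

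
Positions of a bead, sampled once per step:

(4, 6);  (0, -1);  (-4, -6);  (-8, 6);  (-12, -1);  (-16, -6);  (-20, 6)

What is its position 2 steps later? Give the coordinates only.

First: linear, -4 per step → -28 at step 8.
Second: cycles through 6, -1, -6 every 3 steps. Step 8 lands at position 2 of the cycle → -6.

(-28, -6)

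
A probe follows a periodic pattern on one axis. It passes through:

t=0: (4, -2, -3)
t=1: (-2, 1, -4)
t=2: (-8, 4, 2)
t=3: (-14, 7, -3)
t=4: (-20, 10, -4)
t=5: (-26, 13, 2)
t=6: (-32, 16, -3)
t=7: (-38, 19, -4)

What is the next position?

(-44, 22, 2)

The first coordinate changes by -6 each step, so at step 8 it is 4 + 8·(-6) = -44.
The second coordinate changes by +3 each step, so at step 8 it is -2 + 8·(3) = 22.
The third coordinate repeats the cycle [-3, -4, 2] with period 3; step 8 mod 3 = 2, giving 2.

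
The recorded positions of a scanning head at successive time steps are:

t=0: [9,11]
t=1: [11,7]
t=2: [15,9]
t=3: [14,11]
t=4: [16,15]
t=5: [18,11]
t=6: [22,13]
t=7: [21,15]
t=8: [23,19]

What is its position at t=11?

[28,19]

Step-to-step displacements: [+2,-4], [+4,+2], [-1,+2], [+2,+4], [+2,-4], [+4,+2], [-1,+2], [+2,+4] — a repeating cycle of length 4.
step 9: apply [+2,-4] → [25,15]
step 10: apply [+4,+2] → [29,17]
step 11: apply [-1,+2] → [28,19]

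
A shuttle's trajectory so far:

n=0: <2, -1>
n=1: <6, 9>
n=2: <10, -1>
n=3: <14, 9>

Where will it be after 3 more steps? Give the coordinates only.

The first coordinate changes by +4 each step, so at step 6 it is 2 + 6·(4) = 26.
The second coordinate repeats the cycle [-1, 9] with period 2; step 6 mod 2 = 0, giving -1.

<26, -1>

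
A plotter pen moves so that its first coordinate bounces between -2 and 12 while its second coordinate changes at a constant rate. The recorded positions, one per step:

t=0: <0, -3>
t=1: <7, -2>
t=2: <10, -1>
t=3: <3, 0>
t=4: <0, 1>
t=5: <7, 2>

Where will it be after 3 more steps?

The first coordinate travels 7 per step and bounces off the walls at -2 and 12.
  step 6: 7 → 10
  step 7: 10 → 3
  step 8: 3 → 0
The second coordinate changes by +1 each step: at step 8 it is 5.

<0, 5>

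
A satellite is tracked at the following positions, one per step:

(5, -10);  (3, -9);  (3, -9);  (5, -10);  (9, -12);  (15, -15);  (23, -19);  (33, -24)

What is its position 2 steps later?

(59, -37)

Successive displacements: (-2, +1), (+0, +0), (+2, -1), (+4, -2), (+6, -3), (+8, -4), (+10, -5) — each changes by (+2, -1).
step 8: (33, -24) + (+12, -6) → (45, -30)
step 9: (45, -30) + (+14, -7) → (59, -37)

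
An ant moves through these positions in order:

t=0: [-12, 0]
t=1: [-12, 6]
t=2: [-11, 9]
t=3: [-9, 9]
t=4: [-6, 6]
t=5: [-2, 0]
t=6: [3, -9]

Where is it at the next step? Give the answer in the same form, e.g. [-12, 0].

Taking differences between consecutive positions: [+0, +6], [+1, +3], [+2, +0], [+3, -3], [+4, -6], [+5, -9]. These grow by [+1, -3] each step.
step 7: [3, -9] + [+6, -12] → [9, -21]

[9, -21]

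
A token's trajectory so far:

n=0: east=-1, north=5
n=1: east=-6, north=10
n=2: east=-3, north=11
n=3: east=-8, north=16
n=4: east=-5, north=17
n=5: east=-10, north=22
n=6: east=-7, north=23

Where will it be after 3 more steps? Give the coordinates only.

east=-14, north=34

The moves between consecutive positions are (-5,+5), (+3,+1), (-5,+5), (+3,+1), (-5,+5), (+3,+1); they repeat the 2-cycle [(-5,+5), (+3,+1)].
step 7: apply (-5,+5) → east=-12, north=28
step 8: apply (+3,+1) → east=-9, north=29
step 9: apply (-5,+5) → east=-14, north=34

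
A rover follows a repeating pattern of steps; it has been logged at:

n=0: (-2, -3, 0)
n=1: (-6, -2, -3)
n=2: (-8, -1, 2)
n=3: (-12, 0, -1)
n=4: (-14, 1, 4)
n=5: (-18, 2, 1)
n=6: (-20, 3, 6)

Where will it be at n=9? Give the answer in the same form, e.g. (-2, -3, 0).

The moves between consecutive positions are (-4, +1, -3), (-2, +1, +5), (-4, +1, -3), (-2, +1, +5), (-4, +1, -3), (-2, +1, +5); they repeat the 2-cycle [(-4, +1, -3), (-2, +1, +5)].
step 7: apply (-4, +1, -3) → (-24, 4, 3)
step 8: apply (-2, +1, +5) → (-26, 5, 8)
step 9: apply (-4, +1, -3) → (-30, 6, 5)

(-30, 6, 5)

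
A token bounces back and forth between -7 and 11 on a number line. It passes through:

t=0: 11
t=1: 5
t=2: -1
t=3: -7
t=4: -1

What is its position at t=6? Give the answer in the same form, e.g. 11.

11

The value reflects between -7 and 11, moving 6 per step.
  step 5: -1 → 5
  step 6: 5 → 11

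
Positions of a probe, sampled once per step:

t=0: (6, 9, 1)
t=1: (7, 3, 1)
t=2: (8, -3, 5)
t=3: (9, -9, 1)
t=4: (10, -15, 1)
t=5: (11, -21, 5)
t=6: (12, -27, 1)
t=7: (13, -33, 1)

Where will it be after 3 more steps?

(16, -51, 1)

The first coordinate changes by +1 each step, so at step 10 it is 6 + 10·(1) = 16.
The second coordinate changes by -6 each step, so at step 10 it is 9 + 10·(-6) = -51.
The third coordinate repeats the cycle [1, 1, 5] with period 3; step 10 mod 3 = 1, giving 1.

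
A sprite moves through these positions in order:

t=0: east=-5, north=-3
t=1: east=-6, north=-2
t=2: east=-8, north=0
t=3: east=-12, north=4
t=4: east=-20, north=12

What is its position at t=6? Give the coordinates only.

Step-to-step displacements: (-1,+1), (-2,+2), (-4,+4), (-8,+8); each is 2× the previous.
step 5: east=-20, north=12 + (-16,+16) → east=-36, north=28
step 6: east=-36, north=28 + (-32,+32) → east=-68, north=60

east=-68, north=60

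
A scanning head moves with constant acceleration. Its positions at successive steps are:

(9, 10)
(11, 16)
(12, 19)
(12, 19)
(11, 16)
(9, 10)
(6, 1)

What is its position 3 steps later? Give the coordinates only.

Taking differences between consecutive positions: (+2, +6), (+1, +3), (+0, +0), (-1, -3), (-2, -6), (-3, -9). These grow by (-1, -3) each step.
step 7: (6, 1) + (-4, -12) → (2, -11)
step 8: (2, -11) + (-5, -15) → (-3, -26)
step 9: (-3, -26) + (-6, -18) → (-9, -44)

(-9, -44)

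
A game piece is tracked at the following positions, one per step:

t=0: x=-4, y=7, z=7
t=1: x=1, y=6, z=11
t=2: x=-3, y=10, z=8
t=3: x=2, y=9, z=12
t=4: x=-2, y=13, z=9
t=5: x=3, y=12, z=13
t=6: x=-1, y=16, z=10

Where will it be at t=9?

x=5, y=18, z=15

Differencing gives (+5, -1, +4), (-4, +4, -3), (+5, -1, +4), (-4, +4, -3), (+5, -1, +4), (-4, +4, -3). This is the pattern (+5, -1, +4), (-4, +4, -3) repeated.
step 7: apply (+5, -1, +4) → x=4, y=15, z=14
step 8: apply (-4, +4, -3) → x=0, y=19, z=11
step 9: apply (+5, -1, +4) → x=5, y=18, z=15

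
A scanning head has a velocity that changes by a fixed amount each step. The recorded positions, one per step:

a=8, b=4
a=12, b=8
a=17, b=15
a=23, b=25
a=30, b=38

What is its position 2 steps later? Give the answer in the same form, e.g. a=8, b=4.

a=47, b=73

Successive displacements: (+4, +4), (+5, +7), (+6, +10), (+7, +13) — each changes by (+1, +3).
step 5: a=30, b=38 + (+8, +16) → a=38, b=54
step 6: a=38, b=54 + (+9, +19) → a=47, b=73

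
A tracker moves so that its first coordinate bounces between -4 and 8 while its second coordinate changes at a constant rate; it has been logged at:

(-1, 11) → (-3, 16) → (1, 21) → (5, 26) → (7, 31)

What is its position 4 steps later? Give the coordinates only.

The first coordinate travels 4 per step and bounces off the walls at -4 and 8.
  step 5: 7 → 3
  step 6: 3 → -1
  step 7: -1 → -3
  step 8: -3 → 1
The second coordinate changes by +5 each step: at step 8 it is 51.

(1, 51)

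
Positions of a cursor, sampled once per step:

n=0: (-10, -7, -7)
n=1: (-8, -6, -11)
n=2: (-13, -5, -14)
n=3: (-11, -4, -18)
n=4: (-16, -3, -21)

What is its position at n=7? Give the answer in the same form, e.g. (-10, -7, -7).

(-17, 0, -32)

Differencing gives (+2, +1, -4), (-5, +1, -3), (+2, +1, -4), (-5, +1, -3). This is the pattern (+2, +1, -4), (-5, +1, -3) repeated.
step 5: apply (+2, +1, -4) → (-14, -2, -25)
step 6: apply (-5, +1, -3) → (-19, -1, -28)
step 7: apply (+2, +1, -4) → (-17, 0, -32)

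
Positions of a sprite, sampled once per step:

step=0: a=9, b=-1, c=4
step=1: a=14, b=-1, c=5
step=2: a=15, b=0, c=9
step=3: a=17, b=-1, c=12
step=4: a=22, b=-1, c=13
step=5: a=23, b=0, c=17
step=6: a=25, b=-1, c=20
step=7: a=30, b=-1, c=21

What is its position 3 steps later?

a=38, b=-1, c=29

Step-to-step displacements: (+5, +0, +1), (+1, +1, +4), (+2, -1, +3), (+5, +0, +1), (+1, +1, +4), (+2, -1, +3), (+5, +0, +1) — a repeating cycle of length 3.
step 8: apply (+1, +1, +4) → a=31, b=0, c=25
step 9: apply (+2, -1, +3) → a=33, b=-1, c=28
step 10: apply (+5, +0, +1) → a=38, b=-1, c=29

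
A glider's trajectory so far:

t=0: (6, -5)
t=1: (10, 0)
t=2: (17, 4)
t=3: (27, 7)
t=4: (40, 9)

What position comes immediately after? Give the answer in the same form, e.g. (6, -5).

(56, 10)

First differences are (+4, +5), (+7, +4), (+10, +3), (+13, +2); their common second difference is (+3, -1) (constant acceleration).
step 5: (40, 9) + (+16, +1) → (56, 10)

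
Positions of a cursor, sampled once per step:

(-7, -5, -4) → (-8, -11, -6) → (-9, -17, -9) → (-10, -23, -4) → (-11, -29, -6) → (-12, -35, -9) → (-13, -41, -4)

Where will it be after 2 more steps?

First: linear, -1 per step → -15 at step 8.
Second: linear, -6 per step → -53 at step 8.
Third: cycles through -4, -6, -9 every 3 steps. Step 8 lands at position 2 of the cycle → -9.

(-15, -53, -9)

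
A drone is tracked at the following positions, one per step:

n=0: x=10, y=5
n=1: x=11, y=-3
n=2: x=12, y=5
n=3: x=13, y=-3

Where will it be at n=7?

x=17, y=-3

The x coordinate changes by +1 each step, so at step 7 it is 10 + 7·(1) = 17.
The y coordinate repeats the cycle [5, -3] with period 2; step 7 mod 2 = 1, giving -3.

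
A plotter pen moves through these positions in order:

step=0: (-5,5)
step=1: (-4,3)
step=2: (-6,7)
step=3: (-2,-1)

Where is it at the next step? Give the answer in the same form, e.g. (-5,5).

(-10,15)

The jumps are (+1,-2), (-2,+4), (+4,-8) — a geometric progression with ratio -2.
step 4: (-2,-1) + (-8,+16) → (-10,15)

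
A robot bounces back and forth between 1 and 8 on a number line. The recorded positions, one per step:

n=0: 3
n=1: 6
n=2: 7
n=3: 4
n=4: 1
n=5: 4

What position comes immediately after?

7

The value reflects between 1 and 8, moving 3 per step.
  step 6: 4 → 7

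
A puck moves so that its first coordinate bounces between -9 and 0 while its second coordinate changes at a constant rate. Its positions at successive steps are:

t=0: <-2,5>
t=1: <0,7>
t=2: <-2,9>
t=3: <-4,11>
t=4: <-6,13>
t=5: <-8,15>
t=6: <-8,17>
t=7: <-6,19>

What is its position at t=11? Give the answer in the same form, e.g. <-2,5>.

The first coordinate reflects between -9 and 0, moving 2 per step.
  step 8: -6 → -4
  step 9: -4 → -2
  step 10: -2 → 0
  step 11: 0 → -2
The second coordinate changes by +2 each step: at step 11 it is 27.

<-2,27>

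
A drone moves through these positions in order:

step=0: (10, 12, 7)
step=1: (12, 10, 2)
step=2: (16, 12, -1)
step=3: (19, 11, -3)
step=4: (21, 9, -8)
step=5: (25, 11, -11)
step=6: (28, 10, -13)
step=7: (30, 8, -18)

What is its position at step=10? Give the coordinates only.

(39, 7, -28)

Differencing gives (+2, -2, -5), (+4, +2, -3), (+3, -1, -2), (+2, -2, -5), (+4, +2, -3), (+3, -1, -2), (+2, -2, -5). This is the pattern (+2, -2, -5), (+4, +2, -3), (+3, -1, -2) repeated.
step 8: apply (+4, +2, -3) → (34, 10, -21)
step 9: apply (+3, -1, -2) → (37, 9, -23)
step 10: apply (+2, -2, -5) → (39, 7, -28)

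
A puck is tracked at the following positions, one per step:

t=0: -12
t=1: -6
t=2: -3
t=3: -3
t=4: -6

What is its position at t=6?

-21

First differences are +6, +3, +0, -3; their common second difference is -3 (constant acceleration).
step 5: -6 − 6 → -12
step 6: -12 − 9 → -21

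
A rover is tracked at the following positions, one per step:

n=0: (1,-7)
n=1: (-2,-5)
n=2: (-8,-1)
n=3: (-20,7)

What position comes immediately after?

(-44,23)

The jumps are (-3,+2), (-6,+4), (-12,+8) — a geometric progression with ratio 2.
step 4: (-20,7) + (-24,+16) → (-44,23)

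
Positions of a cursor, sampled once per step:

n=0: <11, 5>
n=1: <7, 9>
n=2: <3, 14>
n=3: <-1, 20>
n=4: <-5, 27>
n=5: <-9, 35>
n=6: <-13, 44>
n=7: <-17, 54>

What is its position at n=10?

<-29, 90>

Taking differences between consecutive positions: <-4, +4>, <-4, +5>, <-4, +6>, <-4, +7>, <-4, +8>, <-4, +9>, <-4, +10>. These grow by <+0, +1> each step.
step 8: <-17, 54> + <-4, +11> → <-21, 65>
step 9: <-21, 65> + <-4, +12> → <-25, 77>
step 10: <-25, 77> + <-4, +13> → <-29, 90>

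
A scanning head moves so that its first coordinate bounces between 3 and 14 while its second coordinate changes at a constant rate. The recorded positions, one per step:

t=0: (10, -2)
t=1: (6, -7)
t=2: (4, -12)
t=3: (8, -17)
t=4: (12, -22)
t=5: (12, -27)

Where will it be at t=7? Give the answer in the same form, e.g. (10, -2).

The first coordinate reflects between 3 and 14, moving 4 per step.
  step 6: 12 → 8
  step 7: 8 → 4
The second coordinate changes by -5 each step: at step 7 it is -37.

(4, -37)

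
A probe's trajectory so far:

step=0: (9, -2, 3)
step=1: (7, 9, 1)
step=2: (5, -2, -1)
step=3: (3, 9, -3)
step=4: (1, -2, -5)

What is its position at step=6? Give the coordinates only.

(-3, -2, -9)

The first coordinate changes by -2 each step, so at step 6 it is 9 + 6·(-2) = -3.
The second coordinate repeats the cycle [-2, 9] with period 2; step 6 mod 2 = 0, giving -2.
The third coordinate changes by -2 each step, so at step 6 it is 3 + 6·(-2) = -9.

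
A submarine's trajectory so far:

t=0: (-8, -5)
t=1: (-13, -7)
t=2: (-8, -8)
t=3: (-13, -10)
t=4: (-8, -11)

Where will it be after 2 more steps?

(-8, -14)

Step-to-step displacements: (-5, -2), (+5, -1), (-5, -2), (+5, -1) — a repeating cycle of length 2.
step 5: apply (-5, -2) → (-13, -13)
step 6: apply (+5, -1) → (-8, -14)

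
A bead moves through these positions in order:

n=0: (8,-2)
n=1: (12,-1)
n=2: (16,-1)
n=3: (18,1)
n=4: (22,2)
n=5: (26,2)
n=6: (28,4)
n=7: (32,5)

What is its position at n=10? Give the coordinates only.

Differencing gives (+4,+1), (+4,+0), (+2,+2), (+4,+1), (+4,+0), (+2,+2), (+4,+1). This is the pattern (+4,+1), (+4,+0), (+2,+2) repeated.
step 8: apply (+4,+0) → (36,5)
step 9: apply (+2,+2) → (38,7)
step 10: apply (+4,+1) → (42,8)

(42,8)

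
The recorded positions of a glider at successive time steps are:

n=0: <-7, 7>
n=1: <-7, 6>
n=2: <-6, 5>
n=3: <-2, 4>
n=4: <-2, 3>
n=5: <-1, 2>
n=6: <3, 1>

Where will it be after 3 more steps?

<8, -2>

Step-to-step displacements: <+0, -1>, <+1, -1>, <+4, -1>, <+0, -1>, <+1, -1>, <+4, -1> — a repeating cycle of length 3.
step 7: apply <+0, -1> → <3, 0>
step 8: apply <+1, -1> → <4, -1>
step 9: apply <+4, -1> → <8, -2>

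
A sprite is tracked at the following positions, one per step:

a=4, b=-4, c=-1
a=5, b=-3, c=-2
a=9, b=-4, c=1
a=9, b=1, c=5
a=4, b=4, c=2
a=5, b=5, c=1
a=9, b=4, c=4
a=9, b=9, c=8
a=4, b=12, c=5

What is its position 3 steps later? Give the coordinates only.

a=9, b=17, c=11

The moves between consecutive positions are (+1, +1, -1), (+4, -1, +3), (+0, +5, +4), (-5, +3, -3), (+1, +1, -1), (+4, -1, +3), (+0, +5, +4), (-5, +3, -3); they repeat the 4-cycle [(+1, +1, -1), (+4, -1, +3), (+0, +5, +4), (-5, +3, -3)].
step 9: apply (+1, +1, -1) → a=5, b=13, c=4
step 10: apply (+4, -1, +3) → a=9, b=12, c=7
step 11: apply (+0, +5, +4) → a=9, b=17, c=11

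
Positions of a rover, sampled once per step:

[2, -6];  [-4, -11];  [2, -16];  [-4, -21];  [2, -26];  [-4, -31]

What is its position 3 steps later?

The first coordinate repeats the cycle [2, -4] with period 2; step 8 mod 2 = 0, giving 2.
The second coordinate changes by -5 each step, so at step 8 it is -6 + 8·(-5) = -46.

[2, -46]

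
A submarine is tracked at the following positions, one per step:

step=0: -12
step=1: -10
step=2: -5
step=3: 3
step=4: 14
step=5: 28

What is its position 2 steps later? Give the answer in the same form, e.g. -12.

Taking differences between consecutive positions: +2, +5, +8, +11, +14. These grow by +3 each step.
step 6: 28 + 17 → 45
step 7: 45 + 20 → 65

65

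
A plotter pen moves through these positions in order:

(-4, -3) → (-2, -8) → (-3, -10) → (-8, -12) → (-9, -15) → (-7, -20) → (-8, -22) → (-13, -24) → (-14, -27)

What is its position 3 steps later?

Differencing gives (+2, -5), (-1, -2), (-5, -2), (-1, -3), (+2, -5), (-1, -2), (-5, -2), (-1, -3). This is the pattern (+2, -5), (-1, -2), (-5, -2), (-1, -3) repeated.
step 9: apply (+2, -5) → (-12, -32)
step 10: apply (-1, -2) → (-13, -34)
step 11: apply (-5, -2) → (-18, -36)

(-18, -36)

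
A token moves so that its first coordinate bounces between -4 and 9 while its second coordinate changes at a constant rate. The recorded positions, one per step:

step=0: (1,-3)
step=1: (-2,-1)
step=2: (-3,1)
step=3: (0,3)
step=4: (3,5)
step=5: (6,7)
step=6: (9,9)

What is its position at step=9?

(0,15)

The first coordinate travels 3 per step and bounces off the walls at -4 and 9.
  step 7: 9 → 6
  step 8: 6 → 3
  step 9: 3 → 0
The second coordinate changes by +2 each step: at step 9 it is 15.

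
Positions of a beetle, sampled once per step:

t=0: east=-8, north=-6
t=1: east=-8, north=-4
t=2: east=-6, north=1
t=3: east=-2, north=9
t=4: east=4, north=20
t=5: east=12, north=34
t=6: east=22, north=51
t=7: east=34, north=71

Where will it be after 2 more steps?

First differences are (+0, +2), (+2, +5), (+4, +8), (+6, +11), (+8, +14), (+10, +17), (+12, +20); their common second difference is (+2, +3) (constant acceleration).
step 8: east=34, north=71 + (+14, +23) → east=48, north=94
step 9: east=48, north=94 + (+16, +26) → east=64, north=120

east=64, north=120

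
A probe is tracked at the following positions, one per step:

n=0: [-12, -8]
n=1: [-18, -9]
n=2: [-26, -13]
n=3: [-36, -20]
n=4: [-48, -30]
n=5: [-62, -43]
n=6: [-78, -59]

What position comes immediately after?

[-96, -78]

Taking differences between consecutive positions: [-6, -1], [-8, -4], [-10, -7], [-12, -10], [-14, -13], [-16, -16]. These grow by [-2, -3] each step.
step 7: [-78, -59] + [-18, -19] → [-96, -78]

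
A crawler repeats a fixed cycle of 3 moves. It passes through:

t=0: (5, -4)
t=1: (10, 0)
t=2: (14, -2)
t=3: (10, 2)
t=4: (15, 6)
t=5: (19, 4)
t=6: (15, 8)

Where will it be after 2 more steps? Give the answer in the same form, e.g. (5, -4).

Differencing gives (+5, +4), (+4, -2), (-4, +4), (+5, +4), (+4, -2), (-4, +4). This is the pattern (+5, +4), (+4, -2), (-4, +4) repeated.
step 7: apply (+5, +4) → (20, 12)
step 8: apply (+4, -2) → (24, 10)

(24, 10)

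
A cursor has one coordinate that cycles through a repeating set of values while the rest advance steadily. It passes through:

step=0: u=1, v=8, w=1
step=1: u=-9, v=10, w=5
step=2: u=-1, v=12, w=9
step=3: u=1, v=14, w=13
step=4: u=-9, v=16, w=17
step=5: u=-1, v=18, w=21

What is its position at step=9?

u=1, v=26, w=37

The u coordinate repeats the cycle [1, -9, -1] with period 3; step 9 mod 3 = 0, giving 1.
The v coordinate changes by +2 each step, so at step 9 it is 8 + 9·(2) = 26.
The w coordinate changes by +4 each step, so at step 9 it is 1 + 9·(4) = 37.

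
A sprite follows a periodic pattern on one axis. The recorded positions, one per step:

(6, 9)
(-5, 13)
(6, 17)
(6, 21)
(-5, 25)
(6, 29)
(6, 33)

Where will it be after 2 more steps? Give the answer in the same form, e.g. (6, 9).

First: cycles through 6, -5, 6 every 3 steps. Step 8 lands at position 2 of the cycle → 6.
Second: linear, +4 per step → 41 at step 8.

(6, 41)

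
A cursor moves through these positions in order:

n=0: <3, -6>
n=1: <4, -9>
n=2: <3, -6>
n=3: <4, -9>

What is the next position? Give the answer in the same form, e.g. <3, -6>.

The jumps are <+1, -3>, <-1, +3>, <+1, -3> — a geometric progression with ratio -1.
step 4: <4, -9> + <-1, +3> → <3, -6>

<3, -6>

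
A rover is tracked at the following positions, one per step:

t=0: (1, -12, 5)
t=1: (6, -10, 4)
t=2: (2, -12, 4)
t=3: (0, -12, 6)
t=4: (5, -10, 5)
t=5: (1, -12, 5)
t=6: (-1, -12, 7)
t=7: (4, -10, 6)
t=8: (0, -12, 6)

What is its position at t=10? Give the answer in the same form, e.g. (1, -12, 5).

Step-to-step displacements: (+5, +2, -1), (-4, -2, +0), (-2, +0, +2), (+5, +2, -1), (-4, -2, +0), (-2, +0, +2), (+5, +2, -1), (-4, -2, +0) — a repeating cycle of length 3.
step 9: apply (-2, +0, +2) → (-2, -12, 8)
step 10: apply (+5, +2, -1) → (3, -10, 7)

(3, -10, 7)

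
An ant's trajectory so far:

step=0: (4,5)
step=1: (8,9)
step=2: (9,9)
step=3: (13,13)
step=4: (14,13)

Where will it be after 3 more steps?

Step-to-step displacements: (+4,+4), (+1,+0), (+4,+4), (+1,+0) — a repeating cycle of length 2.
step 5: apply (+4,+4) → (18,17)
step 6: apply (+1,+0) → (19,17)
step 7: apply (+4,+4) → (23,21)

(23,21)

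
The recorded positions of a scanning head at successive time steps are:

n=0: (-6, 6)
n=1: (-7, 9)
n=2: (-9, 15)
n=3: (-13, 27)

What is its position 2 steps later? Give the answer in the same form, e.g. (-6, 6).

The jumps are (-1, +3), (-2, +6), (-4, +12) — a geometric progression with ratio 2.
step 4: (-13, 27) + (-8, +24) → (-21, 51)
step 5: (-21, 51) + (-16, +48) → (-37, 99)

(-37, 99)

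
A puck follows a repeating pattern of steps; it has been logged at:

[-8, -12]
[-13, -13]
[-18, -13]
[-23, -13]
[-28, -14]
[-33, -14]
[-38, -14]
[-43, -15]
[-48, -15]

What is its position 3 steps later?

[-63, -16]

Differencing gives [-5, -1], [-5, +0], [-5, +0], [-5, -1], [-5, +0], [-5, +0], [-5, -1], [-5, +0]. This is the pattern [-5, -1], [-5, +0], [-5, +0] repeated.
step 9: apply [-5, +0] → [-53, -15]
step 10: apply [-5, -1] → [-58, -16]
step 11: apply [-5, +0] → [-63, -16]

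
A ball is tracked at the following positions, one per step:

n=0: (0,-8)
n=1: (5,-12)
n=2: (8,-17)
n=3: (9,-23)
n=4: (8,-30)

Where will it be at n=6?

First differences are (+5,-4), (+3,-5), (+1,-6), (-1,-7); their common second difference is (-2,-1) (constant acceleration).
step 5: (8,-30) + (-3,-8) → (5,-38)
step 6: (5,-38) + (-5,-9) → (0,-47)

(0,-47)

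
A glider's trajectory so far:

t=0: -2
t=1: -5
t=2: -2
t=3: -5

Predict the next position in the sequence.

-2

The jumps are -3, +3, -3 — a geometric progression with ratio -1.
step 4: -5 + 3 → -2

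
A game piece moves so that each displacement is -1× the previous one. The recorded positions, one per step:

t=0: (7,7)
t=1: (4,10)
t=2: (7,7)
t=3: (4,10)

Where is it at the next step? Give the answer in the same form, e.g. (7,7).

(7,7)

Step-to-step displacements: (-3,+3), (+3,-3), (-3,+3); each is -1× the previous.
step 4: (4,10) + (+3,-3) → (7,7)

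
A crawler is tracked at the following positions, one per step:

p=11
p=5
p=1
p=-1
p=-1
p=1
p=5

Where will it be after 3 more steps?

First differences are -6, -4, -2, +0, +2, +4; their common second difference is +2 (constant acceleration).
step 7: 5 + 6 → p=11
step 8: 11 + 8 → p=19
step 9: 19 + 10 → p=29

p=29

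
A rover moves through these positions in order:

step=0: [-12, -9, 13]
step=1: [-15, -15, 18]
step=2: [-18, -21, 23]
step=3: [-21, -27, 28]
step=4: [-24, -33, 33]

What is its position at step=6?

The position changes by [-3, -6, +5] every step.
step 5: [-24, -33, 33] + [-3, -6, +5] → [-27, -39, 38]
step 6: [-27, -39, 38] + [-3, -6, +5] → [-30, -45, 43]

[-30, -45, 43]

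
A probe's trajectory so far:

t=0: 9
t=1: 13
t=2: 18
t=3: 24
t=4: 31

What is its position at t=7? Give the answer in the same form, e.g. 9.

Successive displacements: +4, +5, +6, +7 — each changes by +1.
step 5: 31 + 8 → 39
step 6: 39 + 9 → 48
step 7: 48 + 10 → 58

58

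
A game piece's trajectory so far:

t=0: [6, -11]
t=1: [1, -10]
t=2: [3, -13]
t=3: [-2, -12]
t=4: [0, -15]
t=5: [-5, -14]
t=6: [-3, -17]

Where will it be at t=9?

[-11, -18]

The moves between consecutive positions are [-5, +1], [+2, -3], [-5, +1], [+2, -3], [-5, +1], [+2, -3]; they repeat the 2-cycle [[-5, +1], [+2, -3]].
step 7: apply [-5, +1] → [-8, -16]
step 8: apply [+2, -3] → [-6, -19]
step 9: apply [-5, +1] → [-11, -18]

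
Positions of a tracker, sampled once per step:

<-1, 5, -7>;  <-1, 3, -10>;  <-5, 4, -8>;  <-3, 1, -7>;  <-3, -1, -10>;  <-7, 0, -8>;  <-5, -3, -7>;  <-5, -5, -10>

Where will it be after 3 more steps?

<-7, -9, -10>

The moves between consecutive positions are <+0, -2, -3>, <-4, +1, +2>, <+2, -3, +1>, <+0, -2, -3>, <-4, +1, +2>, <+2, -3, +1>, <+0, -2, -3>; they repeat the 3-cycle [<+0, -2, -3>, <-4, +1, +2>, <+2, -3, +1>].
step 8: apply <-4, +1, +2> → <-9, -4, -8>
step 9: apply <+2, -3, +1> → <-7, -7, -7>
step 10: apply <+0, -2, -3> → <-7, -9, -10>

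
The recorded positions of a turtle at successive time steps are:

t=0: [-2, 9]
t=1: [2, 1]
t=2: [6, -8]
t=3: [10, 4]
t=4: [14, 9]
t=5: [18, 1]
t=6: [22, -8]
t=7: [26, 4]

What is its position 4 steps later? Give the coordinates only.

[42, 4]

First: linear, +4 per step → 42 at step 11.
Second: cycles through 9, 1, -8, 4 every 4 steps. Step 11 lands at position 3 of the cycle → 4.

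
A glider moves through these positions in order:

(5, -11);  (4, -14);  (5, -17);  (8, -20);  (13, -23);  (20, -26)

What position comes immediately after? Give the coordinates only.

Taking differences between consecutive positions: (-1, -3), (+1, -3), (+3, -3), (+5, -3), (+7, -3). These grow by (+2, +0) each step.
step 6: (20, -26) + (+9, -3) → (29, -29)

(29, -29)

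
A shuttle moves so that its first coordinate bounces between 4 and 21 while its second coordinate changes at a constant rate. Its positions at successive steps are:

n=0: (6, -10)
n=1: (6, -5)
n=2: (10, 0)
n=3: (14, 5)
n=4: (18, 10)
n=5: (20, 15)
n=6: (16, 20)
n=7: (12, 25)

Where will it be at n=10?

(8, 40)

The first coordinate travels 4 per step and bounces off the walls at 4 and 21.
  step 8: 12 → 8
  step 9: 8 → 4
  step 10: 4 → 8
The second coordinate changes by +5 each step: at step 10 it is 40.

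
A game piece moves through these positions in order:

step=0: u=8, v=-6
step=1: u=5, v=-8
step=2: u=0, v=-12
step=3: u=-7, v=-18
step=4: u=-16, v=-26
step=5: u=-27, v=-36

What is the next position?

u=-40, v=-48

Successive displacements: (-3,-2), (-5,-4), (-7,-6), (-9,-8), (-11,-10) — each changes by (-2,-2).
step 6: u=-27, v=-36 + (-13,-12) → u=-40, v=-48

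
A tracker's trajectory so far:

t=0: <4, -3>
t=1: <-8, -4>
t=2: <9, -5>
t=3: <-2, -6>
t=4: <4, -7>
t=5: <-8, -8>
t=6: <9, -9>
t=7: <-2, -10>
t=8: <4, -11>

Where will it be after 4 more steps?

First: cycles through 4, -8, 9, -2 every 4 steps. Step 12 lands at position 0 of the cycle → 4.
Second: linear, -1 per step → -15 at step 12.

<4, -15>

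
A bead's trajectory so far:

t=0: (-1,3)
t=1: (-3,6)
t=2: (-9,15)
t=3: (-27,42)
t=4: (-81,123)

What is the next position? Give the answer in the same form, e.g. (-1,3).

Consecutive displacements (-2,+3), (-6,+9), (-18,+27), (-54,+81) scale by a factor of 3 each step.
step 5: (-81,123) + (-162,+243) → (-243,366)

(-243,366)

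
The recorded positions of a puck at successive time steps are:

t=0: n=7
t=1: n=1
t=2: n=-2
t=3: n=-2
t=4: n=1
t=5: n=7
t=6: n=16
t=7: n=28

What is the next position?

Successive displacements: -6, -3, +0, +3, +6, +9, +12 — each changes by +3.
step 8: 28 + 15 → n=43

n=43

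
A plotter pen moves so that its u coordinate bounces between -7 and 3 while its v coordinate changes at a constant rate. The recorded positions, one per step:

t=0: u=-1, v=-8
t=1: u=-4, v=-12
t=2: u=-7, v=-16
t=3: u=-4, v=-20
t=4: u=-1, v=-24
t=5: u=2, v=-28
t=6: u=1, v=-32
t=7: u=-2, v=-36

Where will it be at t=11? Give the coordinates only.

The u coordinate travels 3 per step and bounces off the walls at -7 and 3.
  step 8: -2 → -5
  step 9: -5 → -6
  step 10: -6 → -3
  step 11: -3 → 0
The v coordinate changes by -4 each step: at step 11 it is -52.

u=0, v=-52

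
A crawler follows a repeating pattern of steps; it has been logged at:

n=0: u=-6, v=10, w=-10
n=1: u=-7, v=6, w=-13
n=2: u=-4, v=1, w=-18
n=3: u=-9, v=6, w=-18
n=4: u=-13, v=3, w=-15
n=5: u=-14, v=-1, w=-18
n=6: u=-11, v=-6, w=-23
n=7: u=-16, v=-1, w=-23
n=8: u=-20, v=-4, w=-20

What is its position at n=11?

Differencing gives (-1, -4, -3), (+3, -5, -5), (-5, +5, +0), (-4, -3, +3), (-1, -4, -3), (+3, -5, -5), (-5, +5, +0), (-4, -3, +3). This is the pattern (-1, -4, -3), (+3, -5, -5), (-5, +5, +0), (-4, -3, +3) repeated.
step 9: apply (-1, -4, -3) → u=-21, v=-8, w=-23
step 10: apply (+3, -5, -5) → u=-18, v=-13, w=-28
step 11: apply (-5, +5, +0) → u=-23, v=-8, w=-28

u=-23, v=-8, w=-28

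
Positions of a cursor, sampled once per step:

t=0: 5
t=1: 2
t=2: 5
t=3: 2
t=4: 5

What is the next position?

Step-to-step displacements: -3, +3, -3, +3; each is -1× the previous.
step 5: 5 − 3 → 2

2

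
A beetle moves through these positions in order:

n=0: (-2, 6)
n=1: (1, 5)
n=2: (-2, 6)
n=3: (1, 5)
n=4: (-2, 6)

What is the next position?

Step-to-step displacements: (+3, -1), (-3, +1), (+3, -1), (-3, +1); each is -1× the previous.
step 5: (-2, 6) + (+3, -1) → (1, 5)

(1, 5)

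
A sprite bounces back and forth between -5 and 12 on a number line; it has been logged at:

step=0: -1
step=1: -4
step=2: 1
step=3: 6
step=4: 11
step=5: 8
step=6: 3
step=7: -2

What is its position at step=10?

7

The value reflects between -5 and 12, moving 5 per step.
  step 8: -2 → -3
  step 9: -3 → 2
  step 10: 2 → 7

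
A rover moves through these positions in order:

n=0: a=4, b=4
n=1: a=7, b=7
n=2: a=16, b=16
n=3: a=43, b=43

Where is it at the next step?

a=124, b=124

Consecutive displacements (+3,+3), (+9,+9), (+27,+27) scale by a factor of 3 each step.
step 4: a=43, b=43 + (+81,+81) → a=124, b=124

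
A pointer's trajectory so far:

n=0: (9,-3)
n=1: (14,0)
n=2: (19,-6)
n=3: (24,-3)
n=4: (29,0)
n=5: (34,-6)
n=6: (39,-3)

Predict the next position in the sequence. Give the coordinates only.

(44,0)

The first coordinate changes by +5 each step, so at step 7 it is 9 + 7·(5) = 44.
The second coordinate repeats the cycle [-3, 0, -6] with period 3; step 7 mod 3 = 1, giving 0.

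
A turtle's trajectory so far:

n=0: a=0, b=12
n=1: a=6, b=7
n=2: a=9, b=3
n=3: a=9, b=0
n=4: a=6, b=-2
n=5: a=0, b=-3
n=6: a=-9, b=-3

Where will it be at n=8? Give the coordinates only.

Taking differences between consecutive positions: (+6,-5), (+3,-4), (+0,-3), (-3,-2), (-6,-1), (-9,+0). These grow by (-3,+1) each step.
step 7: a=-9, b=-3 + (-12,+1) → a=-21, b=-2
step 8: a=-21, b=-2 + (-15,+2) → a=-36, b=0

a=-36, b=0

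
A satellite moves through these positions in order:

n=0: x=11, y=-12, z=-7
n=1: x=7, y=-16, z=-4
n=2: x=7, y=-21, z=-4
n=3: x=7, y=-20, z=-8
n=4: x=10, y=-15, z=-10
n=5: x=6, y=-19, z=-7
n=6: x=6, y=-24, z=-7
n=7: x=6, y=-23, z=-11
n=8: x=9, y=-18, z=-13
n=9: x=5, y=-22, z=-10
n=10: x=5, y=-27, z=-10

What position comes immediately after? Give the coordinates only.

x=5, y=-26, z=-14

Differencing gives (-4, -4, +3), (+0, -5, +0), (+0, +1, -4), (+3, +5, -2), (-4, -4, +3), (+0, -5, +0), (+0, +1, -4), (+3, +5, -2), (-4, -4, +3), (+0, -5, +0). This is the pattern (-4, -4, +3), (+0, -5, +0), (+0, +1, -4), (+3, +5, -2) repeated.
step 11: apply (+0, +1, -4) → x=5, y=-26, z=-14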